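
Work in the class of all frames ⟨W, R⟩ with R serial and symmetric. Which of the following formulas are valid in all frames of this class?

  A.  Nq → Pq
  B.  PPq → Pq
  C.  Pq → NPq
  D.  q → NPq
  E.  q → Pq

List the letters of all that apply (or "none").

(A) Nq → Pq (axiom D) characterises the serial frames. Every such R is serial — valid.
(B) the dual of axiom 4: valid iff R is transitive. Such an R need not be transitive — not valid.
(C) axiom 5: valid iff R is euclidean. Such an R need not be euclidean — not valid.
(D) q → NPq (axiom B) characterises the symmetric frames. Every such R is symmetric — valid.
(E) the dual of axiom T: valid iff R is reflexive. Such an R need not be reflexive — not valid.

A, D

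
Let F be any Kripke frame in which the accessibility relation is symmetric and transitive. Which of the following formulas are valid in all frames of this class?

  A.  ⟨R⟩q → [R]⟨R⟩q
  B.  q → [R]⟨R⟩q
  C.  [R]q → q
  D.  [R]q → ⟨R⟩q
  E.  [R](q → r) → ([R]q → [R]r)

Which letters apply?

A symmetric transitive relation is euclidean (uRv and uRw give vRu by symmetry, then vRw by transitivity).
(A) axiom 5: valid iff R is euclidean. Every such R is euclidean — valid.
(B) axiom B: valid iff R is symmetric. Every such R is symmetric — valid.
(C) [R]q → q is axiom T, which corresponds to reflexivity. Such an R need not be reflexive — not valid.
(D) axiom D: valid iff R is serial. Such an R need not be serial — not valid.
(E) [R](q → r) → ([R]q → [R]r) is axiom K, valid on every Kripke frame — valid.

A, B, E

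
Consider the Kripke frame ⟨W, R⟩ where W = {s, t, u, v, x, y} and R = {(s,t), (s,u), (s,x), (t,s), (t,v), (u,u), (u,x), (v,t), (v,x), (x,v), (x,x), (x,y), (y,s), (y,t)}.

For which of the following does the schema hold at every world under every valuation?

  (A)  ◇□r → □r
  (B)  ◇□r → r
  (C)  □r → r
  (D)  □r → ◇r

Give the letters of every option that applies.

D

R is not reflexive: not s R s.
R is not symmetric: s R u but not u R s.
R is not euclidean: s R t and s R u but not t R u.
R is serial: every world has an R-successor.
(A) ◇□r → □r (the dual of axiom 5) characterises the euclidean frames. R is not euclidean — not valid.
(B) ◇□r → r (the dual of axiom B) characterises the symmetric frames. R is not symmetric — not valid.
(C) □r → r is axiom T; it is valid on a frame exactly when R is reflexive. R is not reflexive, so not valid.
(D) □r → ◇r is axiom D; it is valid on a frame exactly when R is serial. R is serial, so valid.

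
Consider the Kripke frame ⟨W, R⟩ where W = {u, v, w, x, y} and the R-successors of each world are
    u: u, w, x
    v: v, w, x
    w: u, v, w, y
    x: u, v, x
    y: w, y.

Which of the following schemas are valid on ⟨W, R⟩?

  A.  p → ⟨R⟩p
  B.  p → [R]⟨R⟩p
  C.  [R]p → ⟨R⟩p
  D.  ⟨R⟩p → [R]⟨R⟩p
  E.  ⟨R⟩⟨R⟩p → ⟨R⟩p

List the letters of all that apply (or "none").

A, B, C

R is reflexive: each world relates to itself.
R is symmetric: every R-edge is matched by its reverse.
R is not transitive: u R w and w R v but not u R v.
R is not euclidean: u R w and u R x but not w R x.
R is serial: every world has an R-successor.
(A) p → ⟨R⟩p (the dual of axiom T) characterises the reflexive frames. R is reflexive — valid.
(B) p → [R]⟨R⟩p is axiom B; it is valid on a frame exactly when R is symmetric. R is symmetric, so valid.
(C) axiom D: valid iff R is serial. R is serial — valid.
(D) ⟨R⟩p → [R]⟨R⟩p is axiom 5; it is valid on a frame exactly when R is euclidean. R is not euclidean, so not valid.
(E) ⟨R⟩⟨R⟩p → ⟨R⟩p is the dual of axiom 4; it is valid on a frame exactly when R is transitive. R is not transitive, so not valid.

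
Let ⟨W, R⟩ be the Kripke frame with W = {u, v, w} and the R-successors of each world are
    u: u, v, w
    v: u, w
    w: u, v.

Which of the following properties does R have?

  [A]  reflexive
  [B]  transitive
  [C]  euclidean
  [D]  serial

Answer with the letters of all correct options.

(A) not reflexive: not v R v.
(B) not transitive: v R u and u R v but not v R v.
(C) not euclidean: u R v and u R v but not v R v.
(D) serial: every world has an R-successor.

D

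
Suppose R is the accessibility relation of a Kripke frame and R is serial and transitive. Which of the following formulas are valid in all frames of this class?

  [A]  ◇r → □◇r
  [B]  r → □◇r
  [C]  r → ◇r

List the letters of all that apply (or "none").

none

(A) ◇r → □◇r is axiom 5; it is valid on a frame exactly when R is euclidean. Such an R need not be euclidean, so not valid.
(B) r → □◇r is axiom B, which corresponds to symmetry. Such an R need not be symmetric — not valid.
(C) the dual of axiom T: valid iff R is reflexive. Such an R need not be reflexive — not valid.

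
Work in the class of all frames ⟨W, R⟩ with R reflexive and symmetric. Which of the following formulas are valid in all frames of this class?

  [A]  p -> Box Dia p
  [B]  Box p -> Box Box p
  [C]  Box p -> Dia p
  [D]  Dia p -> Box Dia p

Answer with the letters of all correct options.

Reflexive relations are serial.
(A) p -> Box Dia p is axiom B, which corresponds to symmetry. Every such R is symmetric — valid.
(B) Box p -> Box Box p (axiom 4) characterises the transitive frames. Such an R need not be transitive — not valid.
(C) Box p -> Dia p is axiom D; it is valid on a frame exactly when R is serial. Every such R is serial, so valid.
(D) axiom 5: valid iff R is euclidean. Such an R need not be euclidean — not valid.

A, C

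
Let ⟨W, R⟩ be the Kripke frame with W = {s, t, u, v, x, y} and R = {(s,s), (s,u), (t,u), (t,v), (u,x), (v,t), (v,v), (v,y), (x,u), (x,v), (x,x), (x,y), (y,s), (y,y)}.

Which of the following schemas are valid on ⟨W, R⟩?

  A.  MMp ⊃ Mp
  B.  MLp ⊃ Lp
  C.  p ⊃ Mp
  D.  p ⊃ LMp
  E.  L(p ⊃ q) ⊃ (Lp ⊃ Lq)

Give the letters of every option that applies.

R is not reflexive: not t R t.
R is not symmetric: s R u but not u R s.
R is not transitive: s R u and u R x but not s R x.
R is not euclidean: s R u and s R s but not u R s.
(A) MMp ⊃ Mp is the dual of axiom 4, which corresponds to transitivity. R is not transitive — not valid.
(B) MLp ⊃ Lp (the dual of axiom 5) characterises the euclidean frames. R is not euclidean — not valid.
(C) p ⊃ Mp is the dual of axiom T; it is valid on a frame exactly when R is reflexive. R is not reflexive, so not valid.
(D) p ⊃ LMp is axiom B; it is valid on a frame exactly when R is symmetric. R is not symmetric, so not valid.
(E) this is just K, valid on every normal frame.

E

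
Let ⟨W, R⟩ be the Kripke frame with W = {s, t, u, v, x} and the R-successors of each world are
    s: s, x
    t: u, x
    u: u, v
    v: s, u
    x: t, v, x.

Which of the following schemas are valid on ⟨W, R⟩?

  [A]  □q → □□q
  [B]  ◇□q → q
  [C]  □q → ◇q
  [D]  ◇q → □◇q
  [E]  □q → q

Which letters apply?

C

R is not reflexive: not t R t.
R is not symmetric: s R x but not x R s.
R is not transitive: s R x and x R t but not s R t.
R is not euclidean: s R x and s R s but not x R s.
R is serial: every world has an R-successor.
(A) axiom 4: valid iff R is transitive. R is not transitive — not valid.
(B) the dual of axiom B: valid iff R is symmetric. R is not symmetric — not valid.
(C) □q → ◇q is axiom D, which corresponds to seriality. R is serial — valid.
(D) axiom 5: valid iff R is euclidean. R is not euclidean — not valid.
(E) □q → q is axiom T, which corresponds to reflexivity. R is not reflexive — not valid.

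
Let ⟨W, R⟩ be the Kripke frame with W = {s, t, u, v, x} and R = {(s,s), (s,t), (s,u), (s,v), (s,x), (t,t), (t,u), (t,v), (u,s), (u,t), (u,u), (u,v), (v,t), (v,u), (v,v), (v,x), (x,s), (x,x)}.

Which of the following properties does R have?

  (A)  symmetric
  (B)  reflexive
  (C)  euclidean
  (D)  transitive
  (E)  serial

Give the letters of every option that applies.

(A) not symmetric: s R t but not t R s.
(B) reflexive: each world relates to itself.
(C) not euclidean: s R t and s R s but not t R s.
(D) not transitive: t R u and u R s but not t R s.
(E) serial: every world has an R-successor.

B, E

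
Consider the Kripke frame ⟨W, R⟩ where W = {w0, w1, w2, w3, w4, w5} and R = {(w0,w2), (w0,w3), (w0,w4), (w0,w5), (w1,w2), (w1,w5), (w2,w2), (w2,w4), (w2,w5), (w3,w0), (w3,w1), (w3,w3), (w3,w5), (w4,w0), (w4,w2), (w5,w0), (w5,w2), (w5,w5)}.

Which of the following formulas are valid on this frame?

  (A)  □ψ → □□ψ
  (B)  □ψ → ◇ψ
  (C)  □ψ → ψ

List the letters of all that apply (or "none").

B

R is not reflexive: not w0 R w0.
R is not transitive: w0 R w3 and w3 R w0 but not w0 R w0.
R is serial: every world has an R-successor.
(A) axiom 4: valid iff R is transitive. R is not transitive — not valid.
(B) □ψ → ◇ψ is axiom D; it is valid on a frame exactly when R is serial. R is serial, so valid.
(C) □ψ → ψ (axiom T) characterises the reflexive frames. R is not reflexive — not valid.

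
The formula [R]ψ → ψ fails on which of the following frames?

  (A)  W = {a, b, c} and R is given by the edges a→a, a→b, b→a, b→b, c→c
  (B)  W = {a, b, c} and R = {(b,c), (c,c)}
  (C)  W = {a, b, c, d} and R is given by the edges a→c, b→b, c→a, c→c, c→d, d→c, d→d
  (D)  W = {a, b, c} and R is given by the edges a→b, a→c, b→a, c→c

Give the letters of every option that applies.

The schema [R]ψ → ψ is axiom T; it is valid on a frame iff R is reflexive.
(A) R is reflexive (each world relates to itself), so the schema is valid here.
(B) R is not reflexive (not a R a), so the schema fails here.
(C) R is not reflexive (not a R a), so the schema fails here.
(D) R is not reflexive (not a R a), so the schema fails here.

B, C, D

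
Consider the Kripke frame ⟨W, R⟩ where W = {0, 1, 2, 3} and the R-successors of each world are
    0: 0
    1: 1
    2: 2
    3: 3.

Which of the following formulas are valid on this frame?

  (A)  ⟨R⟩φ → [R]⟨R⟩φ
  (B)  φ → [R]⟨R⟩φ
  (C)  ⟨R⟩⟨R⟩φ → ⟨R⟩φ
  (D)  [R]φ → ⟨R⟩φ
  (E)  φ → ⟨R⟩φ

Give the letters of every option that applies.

A, B, C, D, E

R is reflexive: each world relates to itself.
R is symmetric: every R-edge is matched by its reverse.
R is transitive: R is closed under composition.
R is euclidean: any two R-successors of the same world are R-related.
R is serial: every world has an R-successor.
(A) axiom 5: valid iff R is euclidean. R is euclidean — valid.
(B) φ → [R]⟨R⟩φ is axiom B; it is valid on a frame exactly when R is symmetric. R is symmetric, so valid.
(C) ⟨R⟩⟨R⟩φ → ⟨R⟩φ is the dual of axiom 4; it is valid on a frame exactly when R is transitive. R is transitive, so valid.
(D) [R]φ → ⟨R⟩φ is axiom D; it is valid on a frame exactly when R is serial. R is serial, so valid.
(E) φ → ⟨R⟩φ is the dual of axiom T; it is valid on a frame exactly when R is reflexive. R is reflexive, so valid.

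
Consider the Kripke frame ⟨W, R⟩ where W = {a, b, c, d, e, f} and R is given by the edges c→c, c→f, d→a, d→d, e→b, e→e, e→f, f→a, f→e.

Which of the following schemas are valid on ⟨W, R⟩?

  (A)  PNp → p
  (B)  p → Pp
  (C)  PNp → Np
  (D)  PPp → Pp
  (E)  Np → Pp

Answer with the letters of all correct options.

R is not reflexive: not a R a.
R is not symmetric: c R f but not f R c.
R is not transitive: c R f and f R a but not c R a.
R is not euclidean: c R f and c R c but not f R c.
R is not serial: a has no R-successor.
(A) PNp → p is the dual of axiom B, which corresponds to symmetry. R is not symmetric — not valid.
(B) p → Pp (the dual of axiom T) characterises the reflexive frames. R is not reflexive — not valid.
(C) PNp → Np (the dual of axiom 5) characterises the euclidean frames. R is not euclidean — not valid.
(D) PPp → Pp (the dual of axiom 4) characterises the transitive frames. R is not transitive — not valid.
(E) Np → Pp (axiom D) characterises the serial frames. R is not serial — not valid.

none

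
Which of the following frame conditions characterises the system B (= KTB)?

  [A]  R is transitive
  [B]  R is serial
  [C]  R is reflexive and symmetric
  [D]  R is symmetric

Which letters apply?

C

(A) this class determines K4, not B (= KTB).
(B) this class determines D, not B (= KTB).
(C) B (= KTB) is sound and complete for exactly this class.
(D) this class determines KB, not B (= KTB).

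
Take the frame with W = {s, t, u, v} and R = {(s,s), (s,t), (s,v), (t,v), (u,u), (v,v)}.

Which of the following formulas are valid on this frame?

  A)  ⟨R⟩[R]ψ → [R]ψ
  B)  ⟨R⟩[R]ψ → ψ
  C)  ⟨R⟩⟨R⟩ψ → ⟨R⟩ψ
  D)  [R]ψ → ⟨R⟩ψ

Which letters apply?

C, D

R is not symmetric: s R t but not t R s.
R is transitive: R is closed under composition.
R is not euclidean: s R t and s R s but not t R s.
R is serial: every world has an R-successor.
(A) ⟨R⟩[R]ψ → [R]ψ (the dual of axiom 5) characterises the euclidean frames. R is not euclidean — not valid.
(B) the dual of axiom B: valid iff R is symmetric. R is not symmetric — not valid.
(C) ⟨R⟩⟨R⟩ψ → ⟨R⟩ψ (the dual of axiom 4) characterises the transitive frames. R is transitive — valid.
(D) [R]ψ → ⟨R⟩ψ (axiom D) characterises the serial frames. R is serial — valid.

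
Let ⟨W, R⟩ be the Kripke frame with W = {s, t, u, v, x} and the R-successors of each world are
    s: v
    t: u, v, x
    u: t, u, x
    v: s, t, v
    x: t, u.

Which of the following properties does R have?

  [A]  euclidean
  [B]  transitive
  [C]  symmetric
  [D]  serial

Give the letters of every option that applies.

(A) not euclidean: t R u and t R v but not u R v.
(B) not transitive: s R v and v R s but not s R s.
(C) symmetric: every R-edge is matched by its reverse.
(D) serial: every world has an R-successor.

C, D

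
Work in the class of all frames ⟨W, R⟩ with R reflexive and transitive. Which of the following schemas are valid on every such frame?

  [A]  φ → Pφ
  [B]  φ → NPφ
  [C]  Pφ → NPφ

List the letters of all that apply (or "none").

Reflexive relations are serial.
(A) the dual of axiom T: valid iff R is reflexive. Every such R is reflexive — valid.
(B) φ → NPφ (axiom B) characterises the symmetric frames. Such an R need not be symmetric — not valid.
(C) Pφ → NPφ is axiom 5, which corresponds to the euclidean property. Such an R need not be euclidean — not valid.

A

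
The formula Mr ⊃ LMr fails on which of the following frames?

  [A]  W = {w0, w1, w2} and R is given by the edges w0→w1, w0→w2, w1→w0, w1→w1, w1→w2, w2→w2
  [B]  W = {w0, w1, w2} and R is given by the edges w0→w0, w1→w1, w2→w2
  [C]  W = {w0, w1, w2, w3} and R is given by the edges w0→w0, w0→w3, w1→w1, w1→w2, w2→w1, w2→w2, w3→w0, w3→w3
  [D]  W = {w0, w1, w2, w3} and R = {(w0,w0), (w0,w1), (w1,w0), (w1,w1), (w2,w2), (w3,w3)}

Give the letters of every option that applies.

A

The schema Mr ⊃ LMr is axiom 5; it is valid on a frame iff R is euclidean.
(A) R is not euclidean (w0 R w2 and w0 R w1 but not w2 R w1), so the schema fails here.
(B) R is euclidean (any two R-successors of the same world are R-related), so the schema is valid here.
(C) R is euclidean (any two R-successors of the same world are R-related), so the schema is valid here.
(D) R is euclidean (any two R-successors of the same world are R-related), so the schema is valid here.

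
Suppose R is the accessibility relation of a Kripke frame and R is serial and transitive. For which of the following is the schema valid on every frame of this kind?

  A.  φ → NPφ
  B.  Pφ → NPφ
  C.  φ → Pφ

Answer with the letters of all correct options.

(A) axiom B: valid iff R is symmetric. Such an R need not be symmetric — not valid.
(B) Pφ → NPφ is axiom 5; it is valid on a frame exactly when R is euclidean. Such an R need not be euclidean, so not valid.
(C) φ → Pφ (the dual of axiom T) characterises the reflexive frames. Such an R need not be reflexive — not valid.

none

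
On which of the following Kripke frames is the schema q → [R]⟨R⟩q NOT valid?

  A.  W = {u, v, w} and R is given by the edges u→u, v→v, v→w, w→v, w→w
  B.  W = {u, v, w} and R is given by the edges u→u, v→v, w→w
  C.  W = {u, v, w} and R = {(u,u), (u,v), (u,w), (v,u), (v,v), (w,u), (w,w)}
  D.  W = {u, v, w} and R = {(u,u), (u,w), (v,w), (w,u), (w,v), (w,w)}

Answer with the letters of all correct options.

The schema q → [R]⟨R⟩q is axiom B; it is valid on a frame iff R is symmetric.
(A) R is symmetric (every R-edge is matched by its reverse), so the schema is valid here.
(B) R is symmetric (every R-edge is matched by its reverse), so the schema is valid here.
(C) R is symmetric (every R-edge is matched by its reverse), so the schema is valid here.
(D) R is symmetric (every R-edge is matched by its reverse), so the schema is valid here.

none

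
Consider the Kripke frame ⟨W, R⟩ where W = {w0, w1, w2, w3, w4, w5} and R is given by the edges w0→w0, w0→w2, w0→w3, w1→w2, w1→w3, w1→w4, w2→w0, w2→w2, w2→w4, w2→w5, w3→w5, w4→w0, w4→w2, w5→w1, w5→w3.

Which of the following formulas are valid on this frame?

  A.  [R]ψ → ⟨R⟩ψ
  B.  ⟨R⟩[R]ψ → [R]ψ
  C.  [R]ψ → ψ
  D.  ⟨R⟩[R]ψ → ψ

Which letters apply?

A

R is not reflexive: not w1 R w1.
R is not symmetric: w0 R w3 but not w3 R w0.
R is not euclidean: w0 R w2 and w0 R w3 but not w2 R w3.
R is serial: every world has an R-successor.
(A) [R]ψ → ⟨R⟩ψ is axiom D, which corresponds to seriality. R is serial — valid.
(B) the dual of axiom 5: valid iff R is euclidean. R is not euclidean — not valid.
(C) [R]ψ → ψ is axiom T, which corresponds to reflexivity. R is not reflexive — not valid.
(D) ⟨R⟩[R]ψ → ψ (the dual of axiom B) characterises the symmetric frames. R is not symmetric — not valid.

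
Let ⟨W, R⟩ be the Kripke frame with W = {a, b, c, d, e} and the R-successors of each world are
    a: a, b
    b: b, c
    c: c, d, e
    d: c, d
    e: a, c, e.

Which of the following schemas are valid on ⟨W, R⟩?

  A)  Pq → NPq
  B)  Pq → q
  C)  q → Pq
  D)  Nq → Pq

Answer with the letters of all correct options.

R is reflexive: each world relates to itself.
R is not euclidean: a R b and a R a but not b R a.
R is serial: every world has an R-successor.
R is not a subset of the identity: a R b with a ≠ b.
(A) axiom 5: valid iff R is euclidean. R is not euclidean — not valid.
(B) Pq → q (the converse of T) corresponds to R being a subset of the identity. Here R ⊄ identity, so not valid.
(C) the dual of axiom T: valid iff R is reflexive. R is reflexive — valid.
(D) axiom D: valid iff R is serial. R is serial — valid.

C, D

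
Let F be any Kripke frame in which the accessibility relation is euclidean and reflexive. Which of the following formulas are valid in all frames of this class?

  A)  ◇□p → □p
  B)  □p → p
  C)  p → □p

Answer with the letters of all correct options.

A reflexive euclidean relation is also symmetric (from wRw and wRv the euclidean condition gives vRw) and hence transitive; it is an equivalence relation.
(A) the dual of axiom 5: valid iff R is euclidean. Every such R is euclidean — valid.
(B) □p → p is axiom T; it is valid on a frame exactly when R is reflexive. Every such R is reflexive, so valid.
(C) p → □p (equivalent to ◇p→p) corresponds to R being a subset of the identity. Such an R need not be a subset of the identity, so not valid.

A, B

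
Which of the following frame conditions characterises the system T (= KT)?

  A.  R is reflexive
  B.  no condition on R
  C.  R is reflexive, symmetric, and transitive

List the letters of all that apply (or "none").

(A) T (= KT) is sound and complete for exactly this class.
(B) this class determines K, not T (= KT).
(C) this class determines S5, not T (= KT).

A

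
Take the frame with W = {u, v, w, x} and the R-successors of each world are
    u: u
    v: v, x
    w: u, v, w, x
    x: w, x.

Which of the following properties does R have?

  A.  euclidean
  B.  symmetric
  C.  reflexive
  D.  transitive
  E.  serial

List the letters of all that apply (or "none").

(A) not euclidean: v R x and v R v but not x R v.
(B) not symmetric: v R x but not x R v.
(C) reflexive: each world relates to itself.
(D) not transitive: v R x and x R w but not v R w.
(E) serial: every world has an R-successor.

C, E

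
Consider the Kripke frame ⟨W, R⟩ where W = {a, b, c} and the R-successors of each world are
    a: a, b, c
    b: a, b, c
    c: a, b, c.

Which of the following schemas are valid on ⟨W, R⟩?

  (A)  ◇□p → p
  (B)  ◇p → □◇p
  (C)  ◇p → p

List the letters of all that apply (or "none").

R is symmetric: every R-edge is matched by its reverse.
R is euclidean: any two R-successors of the same world are R-related.
R is not a subset of the identity: a R b with a ≠ b.
(A) ◇□p → p is the dual of axiom B; it is valid on a frame exactly when R is symmetric. R is symmetric, so valid.
(B) ◇p → □◇p is axiom 5, which corresponds to the euclidean property. R is euclidean — valid.
(C) ◇p → p is the converse of T; it holds exactly when R ⊆ identity. Here R ⊄ identity — not valid.

A, B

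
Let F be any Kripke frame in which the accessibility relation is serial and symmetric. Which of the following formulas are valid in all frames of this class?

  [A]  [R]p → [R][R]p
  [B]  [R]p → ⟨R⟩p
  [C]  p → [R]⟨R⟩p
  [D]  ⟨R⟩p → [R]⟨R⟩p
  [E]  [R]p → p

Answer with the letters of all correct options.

(A) [R]p → [R][R]p is axiom 4; it is valid on a frame exactly when R is transitive. Such an R need not be transitive, so not valid.
(B) [R]p → ⟨R⟩p is axiom D, which corresponds to seriality. Every such R is serial — valid.
(C) p → [R]⟨R⟩p is axiom B, which corresponds to symmetry. Every such R is symmetric — valid.
(D) ⟨R⟩p → [R]⟨R⟩p is axiom 5; it is valid on a frame exactly when R is euclidean. Such an R need not be euclidean, so not valid.
(E) [R]p → p is axiom T; it is valid on a frame exactly when R is reflexive. Such an R need not be reflexive, so not valid.

B, C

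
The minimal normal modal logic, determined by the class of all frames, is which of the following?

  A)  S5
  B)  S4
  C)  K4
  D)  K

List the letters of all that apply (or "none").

(A) S5 is determined by the class of reflexive, symmetric, and transitive frames.
(B) S4 is determined by the class of reflexive and transitive frames.
(C) K4 is determined by the class of transitive frames.
(D) K is determined by exactly this class.

D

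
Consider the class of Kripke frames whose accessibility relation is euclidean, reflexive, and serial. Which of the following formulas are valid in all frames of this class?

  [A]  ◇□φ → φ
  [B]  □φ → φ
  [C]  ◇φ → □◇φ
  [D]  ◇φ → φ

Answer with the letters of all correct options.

A, B, C

A relation that is euclidean, reflexive, and serial is also symmetric and transitive.
(A) ◇□φ → φ is the dual of axiom B, which corresponds to symmetry. Every such R is symmetric — valid.
(B) □φ → φ is axiom T; it is valid on a frame exactly when R is reflexive. Every such R is reflexive, so valid.
(C) axiom 5: valid iff R is euclidean. Every such R is euclidean — valid.
(D) ◇φ → φ is valid only on frames where every R-edge is a self-loop. Such an R need not be a subset of the identity — not valid.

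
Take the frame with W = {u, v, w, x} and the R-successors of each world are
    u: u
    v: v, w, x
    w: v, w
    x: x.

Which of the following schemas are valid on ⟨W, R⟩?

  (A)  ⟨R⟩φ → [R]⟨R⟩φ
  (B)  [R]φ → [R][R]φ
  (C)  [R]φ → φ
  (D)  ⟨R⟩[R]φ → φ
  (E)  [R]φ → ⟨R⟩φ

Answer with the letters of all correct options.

R is reflexive: each world relates to itself.
R is not symmetric: v R x but not x R v.
R is not transitive: w R v and v R x but not w R x.
R is not euclidean: v R w and v R x but not w R x.
R is serial: every world has an R-successor.
(A) ⟨R⟩φ → [R]⟨R⟩φ (axiom 5) characterises the euclidean frames. R is not euclidean — not valid.
(B) [R]φ → [R][R]φ (axiom 4) characterises the transitive frames. R is not transitive — not valid.
(C) axiom T: valid iff R is reflexive. R is reflexive — valid.
(D) ⟨R⟩[R]φ → φ is the dual of axiom B, which corresponds to symmetry. R is not symmetric — not valid.
(E) [R]φ → ⟨R⟩φ is axiom D, which corresponds to seriality. R is serial — valid.

C, E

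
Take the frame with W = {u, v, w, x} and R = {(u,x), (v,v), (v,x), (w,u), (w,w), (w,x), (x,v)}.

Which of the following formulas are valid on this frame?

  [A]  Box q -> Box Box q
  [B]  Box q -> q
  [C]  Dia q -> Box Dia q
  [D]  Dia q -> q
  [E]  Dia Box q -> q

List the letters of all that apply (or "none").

R is not reflexive: not u R u.
R is not symmetric: u R x but not x R u.
R is not transitive: u R x and x R v but not u R v.
R is not euclidean: w R u and w R w but not u R w.
R is not a subset of the identity: u R x with u ≠ x.
(A) axiom 4: valid iff R is transitive. R is not transitive — not valid.
(B) axiom T: valid iff R is reflexive. R is not reflexive — not valid.
(C) Dia q -> Box Dia q is axiom 5; it is valid on a frame exactly when R is euclidean. R is not euclidean, so not valid.
(D) Dia q -> q (the converse of T) corresponds to R being a subset of the identity. Here R ⊄ identity, so not valid.
(E) Dia Box q -> q is the dual of axiom B, which corresponds to symmetry. R is not symmetric — not valid.

none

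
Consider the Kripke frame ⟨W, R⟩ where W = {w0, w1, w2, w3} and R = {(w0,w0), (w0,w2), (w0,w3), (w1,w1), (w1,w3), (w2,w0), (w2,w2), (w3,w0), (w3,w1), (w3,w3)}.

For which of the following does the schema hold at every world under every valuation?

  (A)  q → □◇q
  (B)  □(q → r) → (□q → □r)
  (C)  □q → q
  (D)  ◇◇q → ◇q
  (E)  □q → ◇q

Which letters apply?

A, B, C, E

R is reflexive: each world relates to itself.
R is symmetric: every R-edge is matched by its reverse.
R is not transitive: w0 R w3 and w3 R w1 but not w0 R w1.
R is serial: every world has an R-successor.
(A) q → □◇q is axiom B, which corresponds to symmetry. R is symmetric — valid.
(B) □(q → r) → (□q → □r) is axiom K, valid on every Kripke frame — valid.
(C) □q → q is axiom T; it is valid on a frame exactly when R is reflexive. R is reflexive, so valid.
(D) ◇◇q → ◇q (the dual of axiom 4) characterises the transitive frames. R is not transitive — not valid.
(E) □q → ◇q (axiom D) characterises the serial frames. R is serial — valid.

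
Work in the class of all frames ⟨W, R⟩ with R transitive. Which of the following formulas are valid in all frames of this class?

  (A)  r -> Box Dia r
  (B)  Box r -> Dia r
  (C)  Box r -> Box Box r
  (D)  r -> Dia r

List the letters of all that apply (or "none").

C

(A) r -> Box Dia r is axiom B, which corresponds to symmetry. Such an R need not be symmetric — not valid.
(B) axiom D: valid iff R is serial. Such an R need not be serial — not valid.
(C) Box r -> Box Box r is axiom 4; it is valid on a frame exactly when R is transitive. Every such R is transitive, so valid.
(D) r -> Dia r is the dual of axiom T; it is valid on a frame exactly when R is reflexive. Such an R need not be reflexive, so not valid.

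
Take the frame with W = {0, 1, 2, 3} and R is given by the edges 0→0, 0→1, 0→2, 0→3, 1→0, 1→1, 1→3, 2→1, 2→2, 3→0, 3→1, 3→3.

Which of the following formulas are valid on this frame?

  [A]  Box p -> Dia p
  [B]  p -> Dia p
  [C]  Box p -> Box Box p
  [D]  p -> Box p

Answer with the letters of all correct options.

A, B

R is reflexive: each world relates to itself.
R is not transitive: 1 R 0 and 0 R 2 but not 1 R 2.
R is serial: every world has an R-successor.
R is not a subset of the identity: 0 R 1 with 0 ≠ 1.
(A) Box p -> Dia p is axiom D; it is valid on a frame exactly when R is serial. R is serial, so valid.
(B) p -> Dia p is the dual of axiom T; it is valid on a frame exactly when R is reflexive. R is reflexive, so valid.
(C) axiom 4: valid iff R is transitive. R is not transitive — not valid.
(D) p -> Box p (equivalent to ◇p→p) corresponds to R being a subset of the identity. Here R ⊄ identity, so not valid.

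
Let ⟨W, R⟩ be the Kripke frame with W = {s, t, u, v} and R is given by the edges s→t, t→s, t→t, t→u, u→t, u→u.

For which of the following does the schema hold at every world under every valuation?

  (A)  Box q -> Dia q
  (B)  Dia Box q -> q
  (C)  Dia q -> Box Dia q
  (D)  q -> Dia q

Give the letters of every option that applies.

B

R is not reflexive: not s R s.
R is symmetric: every R-edge is matched by its reverse.
R is not euclidean: t R s and t R u but not s R u.
R is not serial: v has no R-successor.
(A) axiom D: valid iff R is serial. R is not serial — not valid.
(B) Dia Box q -> q is the dual of axiom B, which corresponds to symmetry. R is symmetric — valid.
(C) axiom 5: valid iff R is euclidean. R is not euclidean — not valid.
(D) q -> Dia q is the dual of axiom T, which corresponds to reflexivity. R is not reflexive — not valid.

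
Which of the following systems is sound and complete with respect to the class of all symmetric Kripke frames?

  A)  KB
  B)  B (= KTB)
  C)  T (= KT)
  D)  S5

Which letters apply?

(A) KB is determined by exactly this class.
(B) B (= KTB) is determined by the class of reflexive and symmetric frames.
(C) T (= KT) is determined by the class of reflexive frames.
(D) S5 is determined by the class of reflexive, symmetric, and transitive frames.

A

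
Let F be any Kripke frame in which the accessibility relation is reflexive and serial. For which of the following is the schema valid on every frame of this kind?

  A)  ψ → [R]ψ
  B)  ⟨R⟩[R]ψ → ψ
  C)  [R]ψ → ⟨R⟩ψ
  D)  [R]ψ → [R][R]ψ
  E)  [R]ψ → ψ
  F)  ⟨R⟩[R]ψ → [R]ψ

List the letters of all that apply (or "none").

C, E

(A) ψ → [R]ψ is equivalent to ◇p→p; it holds exactly when R ⊆ identity. Such an R need not be a subset of the identity — not valid.
(B) ⟨R⟩[R]ψ → ψ (the dual of axiom B) characterises the symmetric frames. Such an R need not be symmetric — not valid.
(C) [R]ψ → ⟨R⟩ψ (axiom D) characterises the serial frames. Every such R is serial — valid.
(D) [R]ψ → [R][R]ψ (axiom 4) characterises the transitive frames. Such an R need not be transitive — not valid.
(E) [R]ψ → ψ is axiom T, which corresponds to reflexivity. Every such R is reflexive — valid.
(F) ⟨R⟩[R]ψ → [R]ψ (the dual of axiom 5) characterises the euclidean frames. Such an R need not be euclidean — not valid.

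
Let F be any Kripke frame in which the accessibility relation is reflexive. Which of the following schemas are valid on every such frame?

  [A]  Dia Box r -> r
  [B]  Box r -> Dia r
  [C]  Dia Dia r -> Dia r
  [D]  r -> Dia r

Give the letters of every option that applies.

B, D

A reflexive relation is serial.
(A) Dia Box r -> r is the dual of axiom B, which corresponds to symmetry. Such an R need not be symmetric — not valid.
(B) axiom D: valid iff R is serial. Every such R is serial — valid.
(C) the dual of axiom 4: valid iff R is transitive. Such an R need not be transitive — not valid.
(D) r -> Dia r (the dual of axiom T) characterises the reflexive frames. Every such R is reflexive — valid.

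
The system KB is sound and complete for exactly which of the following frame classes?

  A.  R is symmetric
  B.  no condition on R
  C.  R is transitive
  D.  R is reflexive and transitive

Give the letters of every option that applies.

(A) KB is sound and complete for exactly this class.
(B) this class determines K, not KB.
(C) this class determines K4, not KB.
(D) this class determines S4, not KB.

A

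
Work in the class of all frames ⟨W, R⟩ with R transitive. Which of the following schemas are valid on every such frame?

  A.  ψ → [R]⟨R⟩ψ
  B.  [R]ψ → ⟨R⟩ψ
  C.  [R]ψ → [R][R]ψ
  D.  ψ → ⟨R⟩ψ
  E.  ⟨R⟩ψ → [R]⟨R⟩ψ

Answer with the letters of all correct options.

(A) ψ → [R]⟨R⟩ψ (axiom B) characterises the symmetric frames. Such an R need not be symmetric — not valid.
(B) [R]ψ → ⟨R⟩ψ is axiom D; it is valid on a frame exactly when R is serial. Such an R need not be serial, so not valid.
(C) axiom 4: valid iff R is transitive. Every such R is transitive — valid.
(D) ψ → ⟨R⟩ψ is the dual of axiom T; it is valid on a frame exactly when R is reflexive. Such an R need not be reflexive, so not valid.
(E) ⟨R⟩ψ → [R]⟨R⟩ψ is axiom 5; it is valid on a frame exactly when R is euclidean. Such an R need not be euclidean, so not valid.

C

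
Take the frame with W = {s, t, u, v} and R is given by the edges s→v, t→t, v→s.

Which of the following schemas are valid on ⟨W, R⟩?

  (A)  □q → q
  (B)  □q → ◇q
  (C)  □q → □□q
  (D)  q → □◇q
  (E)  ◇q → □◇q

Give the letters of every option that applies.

D

R is not reflexive: not s R s.
R is symmetric: every R-edge is matched by its reverse.
R is not transitive: s R v and v R s but not s R s.
R is not euclidean: s R v and s R v but not v R v.
R is not serial: u has no R-successor.
(A) □q → q is axiom T; it is valid on a frame exactly when R is reflexive. R is not reflexive, so not valid.
(B) □q → ◇q is axiom D; it is valid on a frame exactly when R is serial. R is not serial, so not valid.
(C) □q → □□q (axiom 4) characterises the transitive frames. R is not transitive — not valid.
(D) q → □◇q is axiom B; it is valid on a frame exactly when R is symmetric. R is symmetric, so valid.
(E) axiom 5: valid iff R is euclidean. R is not euclidean — not valid.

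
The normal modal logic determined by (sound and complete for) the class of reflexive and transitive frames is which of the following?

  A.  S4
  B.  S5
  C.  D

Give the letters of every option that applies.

(A) S4 is determined by exactly this class.
(B) S5 is determined by the class of reflexive, symmetric, and transitive frames.
(C) D is determined by the class of serial frames.

A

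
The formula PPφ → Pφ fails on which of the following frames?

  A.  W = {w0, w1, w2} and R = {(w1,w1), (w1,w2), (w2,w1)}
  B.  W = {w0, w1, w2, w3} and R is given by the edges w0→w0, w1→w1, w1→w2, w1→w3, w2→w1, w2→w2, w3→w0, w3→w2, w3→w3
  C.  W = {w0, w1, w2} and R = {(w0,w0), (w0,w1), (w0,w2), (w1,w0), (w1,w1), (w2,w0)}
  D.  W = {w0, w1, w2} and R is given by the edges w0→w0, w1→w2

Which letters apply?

A, B, C

The schema PPφ → Pφ is the dual of axiom 4; it is valid on a frame iff R is transitive.
(A) R is not transitive (w2 R w1 and w1 R w2 but not w2 R w2), so the schema fails here.
(B) R is not transitive (w1 R w3 and w3 R w0 but not w1 R w0), so the schema fails here.
(C) R is not transitive (w1 R w0 and w0 R w2 but not w1 R w2), so the schema fails here.
(D) R is transitive (R is closed under composition), so the schema is valid here.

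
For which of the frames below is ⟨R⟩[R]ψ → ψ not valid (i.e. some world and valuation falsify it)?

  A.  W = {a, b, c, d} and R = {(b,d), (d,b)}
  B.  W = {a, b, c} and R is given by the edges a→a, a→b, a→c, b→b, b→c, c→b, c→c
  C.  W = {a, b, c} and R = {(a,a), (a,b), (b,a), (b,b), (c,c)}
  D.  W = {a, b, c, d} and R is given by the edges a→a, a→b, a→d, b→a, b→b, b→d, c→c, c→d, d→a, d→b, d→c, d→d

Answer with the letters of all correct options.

B

The schema ⟨R⟩[R]ψ → ψ is the dual of axiom B; it is valid on a frame iff R is symmetric.
(A) R is symmetric (every R-edge is matched by its reverse), so the schema is valid here.
(B) R is not symmetric (a R b but not b R a), so the schema fails here.
(C) R is symmetric (every R-edge is matched by its reverse), so the schema is valid here.
(D) R is symmetric (every R-edge is matched by its reverse), so the schema is valid here.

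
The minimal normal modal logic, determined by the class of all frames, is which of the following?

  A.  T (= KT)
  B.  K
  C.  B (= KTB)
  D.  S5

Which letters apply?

(A) T (= KT) is determined by the class of reflexive frames.
(B) K is determined by exactly this class.
(C) B (= KTB) is determined by the class of reflexive and symmetric frames.
(D) S5 is determined by the class of reflexive, symmetric, and transitive frames.

B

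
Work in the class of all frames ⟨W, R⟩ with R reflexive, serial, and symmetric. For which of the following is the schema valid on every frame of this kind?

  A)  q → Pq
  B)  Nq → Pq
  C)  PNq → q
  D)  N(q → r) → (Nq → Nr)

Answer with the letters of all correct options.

(A) q → Pq is the dual of axiom T; it is valid on a frame exactly when R is reflexive. Every such R is reflexive, so valid.
(B) Nq → Pq is axiom D; it is valid on a frame exactly when R is serial. Every such R is serial, so valid.
(C) PNq → q is the dual of axiom B, which corresponds to symmetry. Every such R is symmetric — valid.
(D) this is just K, valid on every normal frame.

A, B, C, D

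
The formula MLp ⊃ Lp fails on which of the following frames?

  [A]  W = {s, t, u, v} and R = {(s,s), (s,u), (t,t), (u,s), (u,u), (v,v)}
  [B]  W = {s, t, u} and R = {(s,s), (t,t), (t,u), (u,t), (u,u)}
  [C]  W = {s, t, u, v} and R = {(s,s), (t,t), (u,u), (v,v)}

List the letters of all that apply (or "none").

The schema MLp ⊃ Lp is the dual of axiom 5; it is valid on a frame iff R is euclidean.
(A) R is euclidean (any two R-successors of the same world are R-related), so the schema is valid here.
(B) R is euclidean (any two R-successors of the same world are R-related), so the schema is valid here.
(C) R is euclidean (any two R-successors of the same world are R-related), so the schema is valid here.

none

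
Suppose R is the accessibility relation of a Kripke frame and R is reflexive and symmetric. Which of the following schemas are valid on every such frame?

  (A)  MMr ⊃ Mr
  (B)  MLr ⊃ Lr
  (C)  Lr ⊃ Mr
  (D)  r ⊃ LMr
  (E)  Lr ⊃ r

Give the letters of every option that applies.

C, D, E

Reflexive relations are serial.
(A) MMr ⊃ Mr (the dual of axiom 4) characterises the transitive frames. Such an R need not be transitive — not valid.
(B) the dual of axiom 5: valid iff R is euclidean. Such an R need not be euclidean — not valid.
(C) axiom D: valid iff R is serial. Every such R is serial — valid.
(D) r ⊃ LMr (axiom B) characterises the symmetric frames. Every such R is symmetric — valid.
(E) Lr ⊃ r is axiom T, which corresponds to reflexivity. Every such R is reflexive — valid.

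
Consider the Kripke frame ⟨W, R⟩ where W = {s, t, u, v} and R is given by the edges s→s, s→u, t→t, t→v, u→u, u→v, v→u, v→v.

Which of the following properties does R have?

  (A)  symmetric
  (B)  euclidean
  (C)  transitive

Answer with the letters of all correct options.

none

(A) not symmetric: s R u but not u R s.
(B) not euclidean: s R u and s R s but not u R s.
(C) not transitive: s R u and u R v but not s R v.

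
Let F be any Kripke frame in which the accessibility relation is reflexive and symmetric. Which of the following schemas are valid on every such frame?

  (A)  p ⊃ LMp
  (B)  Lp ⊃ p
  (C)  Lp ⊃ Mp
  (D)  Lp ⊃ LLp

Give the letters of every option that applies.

A, B, C

Reflexive relations are serial.
(A) p ⊃ LMp is axiom B; it is valid on a frame exactly when R is symmetric. Every such R is symmetric, so valid.
(B) Lp ⊃ p (axiom T) characterises the reflexive frames. Every such R is reflexive — valid.
(C) axiom D: valid iff R is serial. Every such R is serial — valid.
(D) axiom 4: valid iff R is transitive. Such an R need not be transitive — not valid.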